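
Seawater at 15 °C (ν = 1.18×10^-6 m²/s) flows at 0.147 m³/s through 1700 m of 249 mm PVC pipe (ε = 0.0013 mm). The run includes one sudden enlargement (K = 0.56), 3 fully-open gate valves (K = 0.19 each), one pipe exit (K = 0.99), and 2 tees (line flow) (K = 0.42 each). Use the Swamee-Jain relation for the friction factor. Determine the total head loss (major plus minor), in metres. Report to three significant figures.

H_L ≈ 41.5 m

V = 4Q/(πD²) = 3.019 m/s; V²/2g = 0.4645 m
Re = 6.37×10^5, ε/D = 5.22×10^-6 → f = 0.01264 (Swamee-Jain)
Major: h_f = f(L/D)·V²/2g = 0.01264·6827·0.4645 = 40.08 m
Minor: ΣK = 2.96; h_m = ΣK·V²/2g = 1.375 m
Total H_L = 40.08 + 1.375 = 41.46 m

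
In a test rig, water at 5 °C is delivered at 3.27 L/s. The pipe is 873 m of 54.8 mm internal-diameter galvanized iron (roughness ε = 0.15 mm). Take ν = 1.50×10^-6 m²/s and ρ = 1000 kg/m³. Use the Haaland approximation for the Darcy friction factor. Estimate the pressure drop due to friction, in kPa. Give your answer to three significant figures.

V = 4Q/(πD²) = 4·0.00327/(π·0.0548²) = 1.386 m/s
Re = VD/ν = 1.386·0.0548/1.50×10^-6 = 5.07×10^4 → turbulent
ε/D = 0.15/54.8 = 0.00274
Haaland: f = 0.02788
h_f = f(L/D)V²/(2g) = 0.02788·(873/0.0548)·1.386²/(2·9.81) = 43.52 m
Δp = ρg·h_f = 1000·9.81·43.52 = 426.9 kPa

Δp ≈ 427 kPa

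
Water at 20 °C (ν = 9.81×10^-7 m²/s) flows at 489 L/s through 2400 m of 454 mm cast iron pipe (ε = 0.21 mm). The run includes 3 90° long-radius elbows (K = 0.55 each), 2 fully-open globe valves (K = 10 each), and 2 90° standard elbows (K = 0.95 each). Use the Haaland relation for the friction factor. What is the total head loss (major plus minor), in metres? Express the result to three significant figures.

H_L ≈ 52.2 m

V = 4Q/(πD²) = 3.021 m/s; V²/2g = 0.4651 m
Re = 1.40×10^6, ε/D = 4.63×10^-4 → f = 0.01678 (Haaland)
Major: h_f = f(L/D)·V²/2g = 0.01678·5286·0.4651 = 41.26 m
Minor: ΣK = 23.6; h_m = ΣK·V²/2g = 10.95 m
Total H_L = 41.26 + 10.95 = 52.21 m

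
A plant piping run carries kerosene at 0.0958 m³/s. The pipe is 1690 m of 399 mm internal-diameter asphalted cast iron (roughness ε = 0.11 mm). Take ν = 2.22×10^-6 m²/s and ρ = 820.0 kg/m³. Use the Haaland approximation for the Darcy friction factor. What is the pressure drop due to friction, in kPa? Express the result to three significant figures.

V = 4Q/(πD²) = 4·0.0958/(π·0.399²) = 0.7662 m/s
Re = VD/ν = 0.7662·0.399/2.22×10^-6 = 1.38×10^5 → turbulent
ε/D = 0.11/399 = 2.76×10^-4
Haaland: f = 0.01821
h_f = f(L/D)V²/(2g) = 0.01821·(1690/0.399)·0.7662²/(2·9.81) = 2.307 m
Δp = ρg·h_f = 820.0·9.81·2.307 = 18.56 kPa

Δp ≈ 18.6 kPa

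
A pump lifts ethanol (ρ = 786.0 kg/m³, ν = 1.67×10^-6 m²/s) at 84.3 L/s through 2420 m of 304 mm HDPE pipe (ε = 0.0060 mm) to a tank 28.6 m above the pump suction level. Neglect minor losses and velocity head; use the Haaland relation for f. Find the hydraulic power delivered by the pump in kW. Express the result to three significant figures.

V = 4Q/(πD²) = 1.161 m/s; Re = 2.11×10^5; ε/D = 1.97×10^-5; f = 0.01546
h_f = f(L/D)V²/2g = 8.462 m
Total head H = z + h_f = 28.6 + 8.462 = 37.06 m
P_hyd = ρgQH = 786.0·9.81·0.0843·37.06 = 24.09 kW

P_hyd ≈ 24.1 kW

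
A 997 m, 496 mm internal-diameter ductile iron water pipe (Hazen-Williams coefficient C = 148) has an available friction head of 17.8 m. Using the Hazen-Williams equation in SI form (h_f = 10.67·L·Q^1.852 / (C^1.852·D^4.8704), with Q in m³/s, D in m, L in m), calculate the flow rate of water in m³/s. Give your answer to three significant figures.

Q ≈ 0.742 m³/s

Rearranging: Q = [h_f·C^1.852·D^4.8704 / (10.67·L)]^(1/1.852)
Q = [17.8·148^1.852·0.496^4.8704 / (10.67·997)]^0.540 = 0.7418 m³/s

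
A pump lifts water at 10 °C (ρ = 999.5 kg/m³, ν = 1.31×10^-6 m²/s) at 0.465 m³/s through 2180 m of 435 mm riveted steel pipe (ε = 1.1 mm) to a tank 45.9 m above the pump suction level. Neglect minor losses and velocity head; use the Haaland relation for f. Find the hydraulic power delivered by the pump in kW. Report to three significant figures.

P_hyd ≈ 496 kW

V = 4Q/(πD²) = 3.129 m/s; Re = 1.04×10^6; ε/D = 0.00253; f = 0.02514
h_f = f(L/D)V²/2g = 62.85 m
Total head H = z + h_f = 45.9 + 62.85 = 108.8 m
P_hyd = ρgQH = 999.5·9.81·0.465·108.8 = 495.8 kW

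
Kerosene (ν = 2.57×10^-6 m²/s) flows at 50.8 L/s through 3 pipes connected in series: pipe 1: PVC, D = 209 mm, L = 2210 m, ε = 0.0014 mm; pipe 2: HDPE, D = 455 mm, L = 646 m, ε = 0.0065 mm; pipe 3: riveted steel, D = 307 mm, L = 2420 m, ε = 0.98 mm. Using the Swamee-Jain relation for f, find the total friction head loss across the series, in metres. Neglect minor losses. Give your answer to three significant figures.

H ≈ 25.9 m

Pipe 1: V = 1.481 m/s, Re = 1.20×10^5, ε/D = 6.70×10^-6, f = 0.01723, h_1 = f(L/D)V²/2g = 20.37 m
Pipe 2: V = 0.3124 m/s, Re = 5.53×10^4, ε/D = 1.43×10^-5, f = 0.02036, h_2 = f(L/D)V²/2g = 0.1438 m
Pipe 3: V = 0.6863 m/s, Re = 8.20×10^4, ε/D = 0.00319, f = 0.02841, h_3 = f(L/D)V²/2g = 5.375 m
Series → Q common, losses add: H = Σh = 25.89 m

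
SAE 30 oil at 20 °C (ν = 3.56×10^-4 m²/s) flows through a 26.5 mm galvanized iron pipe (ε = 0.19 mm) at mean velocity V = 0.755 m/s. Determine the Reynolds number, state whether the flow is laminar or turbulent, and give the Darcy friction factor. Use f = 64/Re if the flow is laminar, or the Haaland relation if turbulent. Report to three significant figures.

Re ≈ 56.2; laminar; f = 64/Re ≈ 1.14

Re = VD/ν = 0.7550·0.0265/3.56×10^-4 = 56.2
Re < 2300 → laminar → f = 64/Re = 1.139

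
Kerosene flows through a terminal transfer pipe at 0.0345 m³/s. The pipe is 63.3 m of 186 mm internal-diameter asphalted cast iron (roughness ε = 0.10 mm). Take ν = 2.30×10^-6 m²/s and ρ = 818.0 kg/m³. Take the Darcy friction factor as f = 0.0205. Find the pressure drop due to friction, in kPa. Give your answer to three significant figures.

V = 4Q/(πD²) = 4·0.0345/(π·0.186²) = 1.270 m/s
h_f = f(L/D)V²/(2g) = 0.02050·(63.3/0.186)·1.270²/(2·9.81) = 0.5733 m
Δp = ρg·h_f = 818.0·9.81·0.5733 = 4.600 kPa

Δp ≈ 4.60 kPa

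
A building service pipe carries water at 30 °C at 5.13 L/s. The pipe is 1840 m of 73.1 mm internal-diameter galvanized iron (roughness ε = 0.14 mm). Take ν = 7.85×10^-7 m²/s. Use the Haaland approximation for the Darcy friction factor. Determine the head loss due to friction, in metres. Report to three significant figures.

V = 4Q/(πD²) = 4·0.00513/(π·0.0731²) = 1.222 m/s
Re = VD/ν = 1.222·0.0731/7.85×10^-7 = 1.14×10^5 → turbulent
ε/D = 0.14/73.1 = 0.00192
Haaland: f = 0.02457
h_f = f(L/D)V²/(2g) = 0.02457·(1840/0.0731)·1.222²/(2·9.81) = 47.11 m

h_f ≈ 47.1 m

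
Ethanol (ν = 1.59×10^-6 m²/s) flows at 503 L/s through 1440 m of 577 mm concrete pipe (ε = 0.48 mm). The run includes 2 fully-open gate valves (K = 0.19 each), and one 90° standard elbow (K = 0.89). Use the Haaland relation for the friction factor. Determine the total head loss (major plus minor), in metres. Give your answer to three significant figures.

V = 4Q/(πD²) = 1.924 m/s; V²/2g = 0.1886 m
Re = 6.98×10^5, ε/D = 8.32×10^-4 → f = 0.01925 (Haaland)
Major: h_f = f(L/D)·V²/2g = 0.01925·2496·0.1886 = 9.063 m
Minor: ΣK = 1.27; h_m = ΣK·V²/2g = 0.2395 m
Total H_L = 9.063 + 0.2395 = 9.302 m

H_L ≈ 9.30 m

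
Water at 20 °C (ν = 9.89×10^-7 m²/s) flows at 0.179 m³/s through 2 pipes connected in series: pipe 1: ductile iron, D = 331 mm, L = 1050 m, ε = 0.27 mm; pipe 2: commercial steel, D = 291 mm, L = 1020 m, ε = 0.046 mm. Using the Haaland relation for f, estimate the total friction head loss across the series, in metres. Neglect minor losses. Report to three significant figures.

H ≈ 32.0 m

Pipe 1: V = 2.080 m/s, Re = 6.96×10^5, ε/D = 8.16×10^-4, f = 0.01917, h_1 = f(L/D)V²/2g = 13.41 m
Pipe 2: V = 2.691 m/s, Re = 7.92×10^5, ε/D = 1.58×10^-4, f = 0.01433, h_2 = f(L/D)V²/2g = 18.54 m
Series → Q common, losses add: H = Σh = 31.96 m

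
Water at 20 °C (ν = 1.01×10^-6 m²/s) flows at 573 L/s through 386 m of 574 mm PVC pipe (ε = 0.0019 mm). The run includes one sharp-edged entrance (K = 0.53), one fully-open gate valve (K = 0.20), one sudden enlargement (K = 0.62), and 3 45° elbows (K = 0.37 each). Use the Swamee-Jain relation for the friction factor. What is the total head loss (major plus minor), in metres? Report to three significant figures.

H_L ≈ 2.51 m

V = 4Q/(πD²) = 2.214 m/s; V²/2g = 0.2499 m
Re = 1.26×10^6, ε/D = 3.31×10^-6 → f = 0.01127 (Swamee-Jain)
Major: h_f = f(L/D)·V²/2g = 0.01127·672.5·0.2499 = 1.893 m
Minor: ΣK = 2.46; h_m = ΣK·V²/2g = 0.6148 m
Total H_L = 1.893 + 0.6148 = 2.508 m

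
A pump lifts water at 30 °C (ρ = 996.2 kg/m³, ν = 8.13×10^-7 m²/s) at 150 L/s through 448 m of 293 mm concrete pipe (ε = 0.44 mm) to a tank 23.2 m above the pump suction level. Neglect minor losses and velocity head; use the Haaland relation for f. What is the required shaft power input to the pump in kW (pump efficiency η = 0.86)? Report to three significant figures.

V = 4Q/(πD²) = 2.225 m/s; Re = 8.02×10^5; ε/D = 0.00150; f = 0.02202
h_f = f(L/D)V²/2g = 8.495 m
Total head H = z + h_f = 23.2 + 8.495 = 31.69 m
P_hyd = ρgQH = 996.2·9.81·0.150·31.69 = 46.46 kW
P_shaft = P_hyd/η = 46.46/0.86 = 54.03 kW

P_shaft ≈ 54.0 kW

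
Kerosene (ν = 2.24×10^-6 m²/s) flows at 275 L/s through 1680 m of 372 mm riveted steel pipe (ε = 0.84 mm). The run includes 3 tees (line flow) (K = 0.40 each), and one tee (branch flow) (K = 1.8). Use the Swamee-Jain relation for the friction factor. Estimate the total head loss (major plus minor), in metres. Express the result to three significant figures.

H_L ≈ 37.4 m

V = 4Q/(πD²) = 2.530 m/s; V²/2g = 0.3263 m
Re = 4.20×10^5, ε/D = 0.00226 → f = 0.02472 (Swamee-Jain)
Major: h_f = f(L/D)·V²/2g = 0.02472·4516·0.3263 = 36.42 m
Minor: ΣK = 3.00; h_m = ΣK·V²/2g = 0.9789 m
Total H_L = 36.42 + 0.9789 = 37.40 m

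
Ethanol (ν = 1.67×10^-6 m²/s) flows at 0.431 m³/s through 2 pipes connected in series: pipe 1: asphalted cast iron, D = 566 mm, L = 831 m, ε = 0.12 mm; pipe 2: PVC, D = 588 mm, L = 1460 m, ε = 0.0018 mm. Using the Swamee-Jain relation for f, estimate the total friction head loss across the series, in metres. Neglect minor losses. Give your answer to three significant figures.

H ≈ 7.50 m

Pipe 1: V = 1.713 m/s, Re = 5.81×10^5, ε/D = 2.12×10^-4, f = 0.01544, h_1 = f(L/D)V²/2g = 3.390 m
Pipe 2: V = 1.587 m/s, Re = 5.59×10^5, ε/D = 3.06×10^-6, f = 0.01289, h_2 = f(L/D)V²/2g = 4.109 m
Series → Q common, losses add: H = Σh = 7.498 m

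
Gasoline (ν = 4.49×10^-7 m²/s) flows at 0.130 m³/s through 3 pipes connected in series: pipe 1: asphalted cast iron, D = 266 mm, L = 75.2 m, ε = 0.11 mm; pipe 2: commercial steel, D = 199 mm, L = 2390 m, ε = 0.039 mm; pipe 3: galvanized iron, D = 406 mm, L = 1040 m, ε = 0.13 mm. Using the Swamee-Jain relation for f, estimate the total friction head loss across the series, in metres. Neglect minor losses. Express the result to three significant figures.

Pipe 1: V = 2.339 m/s, Re = 1.39×10^6, ε/D = 4.14×10^-4, f = 0.01652, h_1 = f(L/D)V²/2g = 1.303 m
Pipe 2: V = 4.180 m/s, Re = 1.85×10^6, ε/D = 1.96×10^-4, f = 0.01431, h_2 = f(L/D)V²/2g = 153.0 m
Pipe 3: V = 1.004 m/s, Re = 9.08×10^5, ε/D = 3.20×10^-4, f = 0.01600, h_3 = f(L/D)V²/2g = 2.106 m
Series → Q common, losses add: H = Σh = 156.4 m

H ≈ 156 m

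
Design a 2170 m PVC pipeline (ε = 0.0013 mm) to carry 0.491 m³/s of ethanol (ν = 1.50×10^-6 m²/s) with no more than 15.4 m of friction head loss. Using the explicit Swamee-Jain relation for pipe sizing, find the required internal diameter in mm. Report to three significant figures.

Swamee-Jain (Type III): D = 0.66·[ε^1.25·(LQ²/(gh_f))^4.75 + ν·Q^9.4·(L/(gh_f))^5.2]^0.04
LQ²/(gh_f) = 3.463; L/(gh_f) = 14.36
Term 1 = ε^1.25·(…)^4.75 = 1.60×10^-5; Term 2 = ν·Q^9.4·(…)^5.2 = 0.00195
D = 0.66·(1.60×10^-5 + 0.00195)^0.04 = 0.5144 m = 514 mm
Check: V = 2.36 m/s, Re = 8.10×10^5, f = 0.01209, h_f = 14.5 m ≈ 15.4 m ✓

D ≈ 514 mm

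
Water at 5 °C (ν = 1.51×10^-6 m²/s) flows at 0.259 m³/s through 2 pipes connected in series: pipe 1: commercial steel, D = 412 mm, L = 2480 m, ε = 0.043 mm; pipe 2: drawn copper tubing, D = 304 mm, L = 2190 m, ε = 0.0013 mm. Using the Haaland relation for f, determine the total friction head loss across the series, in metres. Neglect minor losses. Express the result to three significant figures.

Pipe 1: V = 1.943 m/s, Re = 5.30×10^5, ε/D = 1.04×10^-4, f = 0.01422, h_1 = f(L/D)V²/2g = 16.46 m
Pipe 2: V = 3.568 m/s, Re = 7.18×10^5, ε/D = 4.28×10^-6, f = 0.01232, h_2 = f(L/D)V²/2g = 57.58 m
Series → Q common, losses add: H = Σh = 74.04 m

H ≈ 74.0 m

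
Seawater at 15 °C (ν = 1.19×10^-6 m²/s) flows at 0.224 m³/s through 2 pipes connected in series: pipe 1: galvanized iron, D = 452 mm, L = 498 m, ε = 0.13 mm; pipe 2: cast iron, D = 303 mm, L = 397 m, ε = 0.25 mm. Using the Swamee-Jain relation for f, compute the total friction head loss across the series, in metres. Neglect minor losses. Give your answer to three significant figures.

Pipe 1: V = 1.396 m/s, Re = 5.30×10^5, ε/D = 2.88×10^-4, f = 0.01621, h_1 = f(L/D)V²/2g = 1.774 m
Pipe 2: V = 3.107 m/s, Re = 7.91×10^5, ε/D = 8.25×10^-4, f = 0.01929, h_2 = f(L/D)V²/2g = 12.43 m
Series → Q common, losses add: H = Σh = 14.21 m

H ≈ 14.2 m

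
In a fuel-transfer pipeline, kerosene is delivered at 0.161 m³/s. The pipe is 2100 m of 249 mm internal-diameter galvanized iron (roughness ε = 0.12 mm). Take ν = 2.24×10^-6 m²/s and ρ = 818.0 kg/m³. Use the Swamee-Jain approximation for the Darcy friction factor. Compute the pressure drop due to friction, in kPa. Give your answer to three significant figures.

V = 4Q/(πD²) = 4·0.161/(π·0.249²) = 3.306 m/s
Re = VD/ν = 3.306·0.249/2.24×10^-6 = 3.68×10^5 → turbulent
ε/D = 0.12/249 = 4.82×10^-4
Swamee-Jain: f = 0.01798
h_f = f(L/D)V²/(2g) = 0.01798·(2100/0.249)·3.306²/(2·9.81) = 84.47 m
Δp = ρg·h_f = 818.0·9.81·84.47 = 677.8 kPa

Δp ≈ 678 kPa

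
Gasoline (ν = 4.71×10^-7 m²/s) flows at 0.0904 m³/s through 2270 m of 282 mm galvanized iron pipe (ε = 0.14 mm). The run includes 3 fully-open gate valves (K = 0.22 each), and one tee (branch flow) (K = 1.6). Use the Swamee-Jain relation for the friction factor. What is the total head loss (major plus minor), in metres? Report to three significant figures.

V = 4Q/(πD²) = 1.447 m/s; V²/2g = 0.1068 m
Re = 8.67×10^5, ε/D = 4.96×10^-4 → f = 0.01735 (Swamee-Jain)
Major: h_f = f(L/D)·V²/2g = 0.01735·8050·0.1068 = 14.92 m
Minor: ΣK = 2.26; h_m = ΣK·V²/2g = 0.2413 m
Total H_L = 14.92 + 0.2413 = 15.16 m

H_L ≈ 15.2 m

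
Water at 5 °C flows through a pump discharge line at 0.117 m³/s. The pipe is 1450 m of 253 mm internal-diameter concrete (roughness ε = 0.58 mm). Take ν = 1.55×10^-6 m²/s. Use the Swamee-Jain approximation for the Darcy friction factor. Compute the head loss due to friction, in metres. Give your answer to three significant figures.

V = 4Q/(πD²) = 4·0.117/(π·0.253²) = 2.327 m/s
Re = VD/ν = 2.327·0.253/1.55×10^-6 = 3.80×10^5 → turbulent
ε/D = 0.58/253 = 0.00229
Swamee-Jain: f = 0.02486
h_f = f(L/D)V²/(2g) = 0.02486·(1450/0.253)·2.327²/(2·9.81) = 39.33 m

h_f ≈ 39.3 m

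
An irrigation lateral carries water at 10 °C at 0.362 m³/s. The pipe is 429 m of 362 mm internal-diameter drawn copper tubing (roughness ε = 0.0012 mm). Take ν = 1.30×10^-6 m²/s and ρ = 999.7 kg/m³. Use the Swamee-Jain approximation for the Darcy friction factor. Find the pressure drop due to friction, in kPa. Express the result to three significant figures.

Δp ≈ 86.0 kPa

V = 4Q/(πD²) = 4·0.362/(π·0.362²) = 3.517 m/s
Re = VD/ν = 3.517·0.362/1.30×10^-6 = 9.79×10^5 → turbulent
ε/D = 0.0012/362 = 3.31×10^-6
Swamee-Jain: f = 0.01173
h_f = f(L/D)V²/(2g) = 0.01173·(429/0.362)·3.517²/(2·9.81) = 8.765 m
Δp = ρg·h_f = 999.7·9.81·8.765 = 85.96 kPa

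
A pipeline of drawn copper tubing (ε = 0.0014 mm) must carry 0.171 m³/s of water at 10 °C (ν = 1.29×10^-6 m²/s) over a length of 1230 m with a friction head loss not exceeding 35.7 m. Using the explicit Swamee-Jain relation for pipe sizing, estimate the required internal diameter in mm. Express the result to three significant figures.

Swamee-Jain (Type III): D = 0.66·[ε^1.25·(LQ²/(gh_f))^4.75 + ν·Q^9.4·(L/(gh_f))^5.2]^0.04
LQ²/(gh_f) = 0.1027; L/(gh_f) = 3.512
Term 1 = ε^1.25·(…)^4.75 = 9.72×10^-13; Term 2 = ν·Q^9.4·(…)^5.2 = 5.47×10^-11
D = 0.66·(9.72×10^-13 + 5.47×10^-11)^0.04 = 0.2567 m = 257 mm
Check: V = 3.31 m/s, Re = 6.58×10^5, f = 0.01258, h_f = 33.6 m ≈ 35.7 m ✓

D ≈ 257 mm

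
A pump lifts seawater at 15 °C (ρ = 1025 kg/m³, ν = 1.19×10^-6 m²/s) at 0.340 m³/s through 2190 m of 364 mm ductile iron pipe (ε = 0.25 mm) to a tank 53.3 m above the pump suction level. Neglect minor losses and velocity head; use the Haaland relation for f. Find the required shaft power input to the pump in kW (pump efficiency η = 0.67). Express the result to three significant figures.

P_shaft ≈ 578 kW

V = 4Q/(πD²) = 3.267 m/s; Re = 9.99×10^5; ε/D = 6.87×10^-4; f = 0.01834
h_f = f(L/D)V²/2g = 60.04 m
Total head H = z + h_f = 53.3 + 60.04 = 113.3 m
P_hyd = ρgQH = 1025·9.81·0.340·113.3 = 387.5 kW
P_shaft = P_hyd/η = 387.5/0.67 = 578.3 kW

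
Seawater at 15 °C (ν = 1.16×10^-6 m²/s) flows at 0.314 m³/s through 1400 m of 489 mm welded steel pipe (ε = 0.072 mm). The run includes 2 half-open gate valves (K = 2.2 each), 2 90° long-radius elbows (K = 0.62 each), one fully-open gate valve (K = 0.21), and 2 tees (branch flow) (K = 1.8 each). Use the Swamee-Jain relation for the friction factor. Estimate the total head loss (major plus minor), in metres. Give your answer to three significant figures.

V = 4Q/(πD²) = 1.672 m/s; V²/2g = 0.1425 m
Re = 7.05×10^5, ε/D = 1.47×10^-4 → f = 0.01453 (Swamee-Jain)
Major: h_f = f(L/D)·V²/2g = 0.01453·2863·0.1425 = 5.927 m
Minor: ΣK = 9.45; h_m = ΣK·V²/2g = 1.346 m
Total H_L = 5.927 + 1.346 = 7.273 m

H_L ≈ 7.27 m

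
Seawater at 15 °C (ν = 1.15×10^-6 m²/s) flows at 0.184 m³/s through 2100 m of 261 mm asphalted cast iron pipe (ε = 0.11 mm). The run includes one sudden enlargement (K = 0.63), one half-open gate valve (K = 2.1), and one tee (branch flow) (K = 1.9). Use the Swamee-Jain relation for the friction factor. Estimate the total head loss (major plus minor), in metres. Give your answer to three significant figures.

V = 4Q/(πD²) = 3.439 m/s; V²/2g = 0.6028 m
Re = 7.81×10^5, ε/D = 4.21×10^-4 → f = 0.01690 (Swamee-Jain)
Major: h_f = f(L/D)·V²/2g = 0.01690·8046·0.6028 = 81.97 m
Minor: ΣK = 4.63; h_m = ΣK·V²/2g = 2.791 m
Total H_L = 81.97 + 2.791 = 84.76 m

H_L ≈ 84.8 m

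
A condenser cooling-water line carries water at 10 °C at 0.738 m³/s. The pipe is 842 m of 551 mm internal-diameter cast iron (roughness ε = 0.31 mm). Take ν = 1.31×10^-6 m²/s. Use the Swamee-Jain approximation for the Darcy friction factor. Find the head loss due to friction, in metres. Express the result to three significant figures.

V = 4Q/(πD²) = 4·0.738/(π·0.551²) = 3.095 m/s
Re = VD/ν = 3.095·0.551/1.31×10^-6 = 1.30×10^6 → turbulent
ε/D = 0.31/551 = 5.63×10^-4
Swamee-Jain: f = 0.01760
h_f = f(L/D)V²/(2g) = 0.01760·(842/0.551)·3.095²/(2·9.81) = 13.13 m

h_f ≈ 13.1 m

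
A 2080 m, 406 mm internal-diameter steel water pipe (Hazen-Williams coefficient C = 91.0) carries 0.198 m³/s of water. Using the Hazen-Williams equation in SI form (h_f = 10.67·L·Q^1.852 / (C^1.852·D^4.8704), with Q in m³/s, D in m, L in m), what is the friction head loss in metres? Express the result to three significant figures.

h_f ≈ 21.0 m

h_f = 10.67·2080·0.198^1.852 / (91.0^1.852·0.406^4.8704) = 21.00 m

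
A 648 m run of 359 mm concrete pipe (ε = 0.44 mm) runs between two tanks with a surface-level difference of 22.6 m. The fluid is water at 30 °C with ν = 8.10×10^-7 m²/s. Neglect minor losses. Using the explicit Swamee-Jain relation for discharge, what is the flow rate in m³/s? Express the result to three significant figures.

Q ≈ 0.348 m³/s

Swamee-Jain (Type II): Q = -0.965·√(gD⁵h_f/L)·ln[ε/(3.7D) + √(3.17ν²L/(gD³h_f))]
√(gD⁵h_f/L) = √(9.81·0.359⁵·22.6/648) = 0.04517
ε/(3.7D) = 3.31×10^-4; √(3.17ν²L/(gD³h_f)) = 1.15×10^-5
Q = -0.965·0.04517·ln(3.427×10^-4) = 0.3478 m³/s
Check: V = 3.44 m/s, Re = 1.52×10^6, f = 0.02089, h_f = 22.7 m ≈ 22.6 m ✓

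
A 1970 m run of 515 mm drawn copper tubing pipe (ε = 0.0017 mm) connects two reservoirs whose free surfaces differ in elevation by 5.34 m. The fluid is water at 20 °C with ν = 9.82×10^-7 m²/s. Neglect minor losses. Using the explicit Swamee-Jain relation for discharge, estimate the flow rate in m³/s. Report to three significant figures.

Q ≈ 0.312 m³/s

Swamee-Jain (Type II): Q = -0.965·√(gD⁵h_f/L)·ln[ε/(3.7D) + √(3.17ν²L/(gD³h_f))]
√(gD⁵h_f/L) = √(9.81·0.515⁵·5.34/1970) = 0.03104
ε/(3.7D) = 8.92×10^-7; √(3.17ν²L/(gD³h_f)) = 2.90×10^-5
Q = -0.965·0.03104·ln(2.990×10^-5) = 0.3120 m³/s
Check: V = 1.50 m/s, Re = 7.86×10^5, f = 0.01216, h_f = 5.32 m ≈ 5.34 m ✓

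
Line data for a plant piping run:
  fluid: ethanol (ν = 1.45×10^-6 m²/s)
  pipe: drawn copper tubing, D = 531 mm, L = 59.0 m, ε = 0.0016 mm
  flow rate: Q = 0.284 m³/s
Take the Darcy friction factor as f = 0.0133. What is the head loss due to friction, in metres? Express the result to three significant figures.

V = 4Q/(πD²) = 4·0.284/(π·0.531²) = 1.282 m/s
h_f = f(L/D)V²/(2g) = 0.01330·(59.0/0.531)·1.282²/(2·9.81) = 0.1239 m

h_f ≈ 0.124 m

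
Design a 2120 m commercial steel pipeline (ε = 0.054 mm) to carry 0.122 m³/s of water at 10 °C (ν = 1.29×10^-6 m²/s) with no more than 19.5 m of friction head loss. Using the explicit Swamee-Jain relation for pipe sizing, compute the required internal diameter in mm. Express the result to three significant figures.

Swamee-Jain (Type III): D = 0.66·[ε^1.25·(LQ²/(gh_f))^4.75 + ν·Q^9.4·(L/(gh_f))^5.2]^0.04
LQ²/(gh_f) = 0.1649; L/(gh_f) = 11.08
Term 1 = ε^1.25·(…)^4.75 = 8.87×10^-10; Term 2 = ν·Q^9.4·(…)^5.2 = 9.00×10^-10
D = 0.66·(8.87×10^-10 + 9.00×10^-10)^0.04 = 0.2949 m = 295 mm
Check: V = 1.79 m/s, Re = 4.08×10^5, f = 0.01565, h_f = 18.3 m ≈ 19.5 m ✓

D ≈ 295 mm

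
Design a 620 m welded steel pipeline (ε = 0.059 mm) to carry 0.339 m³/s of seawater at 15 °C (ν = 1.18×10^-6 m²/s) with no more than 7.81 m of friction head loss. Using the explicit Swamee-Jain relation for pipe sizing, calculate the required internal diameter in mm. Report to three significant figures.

Swamee-Jain (Type III): D = 0.66·[ε^1.25·(LQ²/(gh_f))^4.75 + ν·Q^9.4·(L/(gh_f))^5.2]^0.04
LQ²/(gh_f) = 0.9300; L/(gh_f) = 8.092
Term 1 = ε^1.25·(…)^4.75 = 3.66×10^-6; Term 2 = ν·Q^9.4·(…)^5.2 = 2.39×10^-6
D = 0.66·(3.66×10^-6 + 2.39×10^-6)^0.04 = 0.4081 m = 408 mm
Check: V = 2.59 m/s, Re = 8.96×10^5, f = 0.01423, h_f = 7.40 m ≈ 7.81 m ✓

D ≈ 408 mm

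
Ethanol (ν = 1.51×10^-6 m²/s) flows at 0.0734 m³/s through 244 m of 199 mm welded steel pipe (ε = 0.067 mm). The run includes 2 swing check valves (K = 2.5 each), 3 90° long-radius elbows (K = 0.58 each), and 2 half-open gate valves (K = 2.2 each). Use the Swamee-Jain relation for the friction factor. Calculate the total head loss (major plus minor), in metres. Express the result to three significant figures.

H_L ≈ 9.17 m

V = 4Q/(πD²) = 2.360 m/s; V²/2g = 0.2839 m
Re = 3.11×10^5, ε/D = 3.37×10^-4 → f = 0.01726 (Swamee-Jain)
Major: h_f = f(L/D)·V²/2g = 0.01726·1226·0.2839 = 6.007 m
Minor: ΣK = 11.1; h_m = ΣK·V²/2g = 3.162 m
Total H_L = 6.007 + 3.162 = 9.169 m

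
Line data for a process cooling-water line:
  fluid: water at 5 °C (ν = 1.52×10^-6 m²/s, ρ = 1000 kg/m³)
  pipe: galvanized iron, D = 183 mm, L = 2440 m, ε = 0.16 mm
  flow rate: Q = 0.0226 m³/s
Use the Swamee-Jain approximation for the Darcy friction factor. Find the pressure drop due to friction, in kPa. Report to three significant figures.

V = 4Q/(πD²) = 4·0.0226/(π·0.183²) = 0.8592 m/s
Re = VD/ν = 0.8592·0.183/1.52×10^-6 = 1.03×10^5 → turbulent
ε/D = 0.16/183 = 8.74×10^-4
Swamee-Jain: f = 0.02182
h_f = f(L/D)V²/(2g) = 0.02182·(2440/0.183)·0.8592²/(2·9.81) = 10.95 m
Δp = ρg·h_f = 1000·9.81·10.95 = 107.4 kPa

Δp ≈ 107 kPa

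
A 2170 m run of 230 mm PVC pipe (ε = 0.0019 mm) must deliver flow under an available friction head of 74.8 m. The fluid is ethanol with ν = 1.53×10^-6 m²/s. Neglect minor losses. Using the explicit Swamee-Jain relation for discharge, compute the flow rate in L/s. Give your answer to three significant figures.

Q ≈ 143 L/s

Swamee-Jain (Type II): Q = -0.965·√(gD⁵h_f/L)·ln[ε/(3.7D) + √(3.17ν²L/(gD³h_f))]
√(gD⁵h_f/L) = √(9.81·0.230⁵·74.8/2170) = 0.01475
ε/(3.7D) = 2.23×10^-6; √(3.17ν²L/(gD³h_f)) = 4.25×10^-5
Q = -0.965·0.01475·ln(4.470×10^-5) = 0.1426 m³/s
Check: V = 3.43 m/s, Re = 5.16×10^5, f = 0.01315, h_f = 74.5 m ≈ 74.8 m ✓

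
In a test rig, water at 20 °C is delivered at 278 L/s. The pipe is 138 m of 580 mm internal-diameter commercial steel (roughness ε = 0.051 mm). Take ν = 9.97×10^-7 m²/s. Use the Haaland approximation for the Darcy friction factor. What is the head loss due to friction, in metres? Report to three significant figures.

h_f ≈ 0.185 m

V = 4Q/(πD²) = 4·0.278/(π·0.580²) = 1.052 m/s
Re = VD/ν = 1.052·0.580/9.97×10^-7 = 6.12×10^5 → turbulent
ε/D = 0.051/580 = 8.79×10^-5
Haaland: f = 0.01380
h_f = f(L/D)V²/(2g) = 0.01380·(138/0.580)·1.052²/(2·9.81) = 0.1853 m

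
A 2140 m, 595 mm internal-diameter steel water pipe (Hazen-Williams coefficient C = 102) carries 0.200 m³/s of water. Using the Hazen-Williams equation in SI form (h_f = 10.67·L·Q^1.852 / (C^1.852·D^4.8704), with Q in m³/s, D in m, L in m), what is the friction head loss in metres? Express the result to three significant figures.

h_f = 10.67·2140·0.200^1.852 / (102^1.852·0.595^4.8704) = 2.769 m

h_f ≈ 2.77 m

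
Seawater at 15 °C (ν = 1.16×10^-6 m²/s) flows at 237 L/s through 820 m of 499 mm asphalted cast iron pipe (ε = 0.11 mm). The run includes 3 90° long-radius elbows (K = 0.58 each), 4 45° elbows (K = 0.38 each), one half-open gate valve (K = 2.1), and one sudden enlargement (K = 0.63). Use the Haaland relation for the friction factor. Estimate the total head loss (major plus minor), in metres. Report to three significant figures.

V = 4Q/(πD²) = 1.212 m/s; V²/2g = 0.07485 m
Re = 5.21×10^5, ε/D = 2.20×10^-4 → f = 0.01543 (Haaland)
Major: h_f = f(L/D)·V²/2g = 0.01543·1643·0.07485 = 1.898 m
Minor: ΣK = 5.99; h_m = ΣK·V²/2g = 0.4484 m
Total H_L = 1.898 + 0.4484 = 2.346 m

H_L ≈ 2.35 m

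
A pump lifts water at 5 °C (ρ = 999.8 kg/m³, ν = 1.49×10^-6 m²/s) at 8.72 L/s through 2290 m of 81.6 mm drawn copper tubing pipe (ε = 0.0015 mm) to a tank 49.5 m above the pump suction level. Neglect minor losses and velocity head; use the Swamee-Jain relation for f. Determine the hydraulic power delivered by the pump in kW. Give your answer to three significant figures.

V = 4Q/(πD²) = 1.667 m/s; Re = 9.13×10^4; ε/D = 1.84×10^-5; f = 0.01831
h_f = f(L/D)V²/2g = 72.83 m
Total head H = z + h_f = 49.5 + 72.83 = 122.3 m
P_hyd = ρgQH = 999.8·9.81·0.00872·122.3 = 10.46 kW

P_hyd ≈ 10.5 kW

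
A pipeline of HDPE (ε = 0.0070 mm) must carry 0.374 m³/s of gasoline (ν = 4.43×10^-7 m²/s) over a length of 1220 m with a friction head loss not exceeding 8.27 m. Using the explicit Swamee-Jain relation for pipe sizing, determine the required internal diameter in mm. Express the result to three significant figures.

D ≈ 450 mm

Swamee-Jain (Type III): D = 0.66·[ε^1.25·(LQ²/(gh_f))^4.75 + ν·Q^9.4·(L/(gh_f))^5.2]^0.04
LQ²/(gh_f) = 2.103; L/(gh_f) = 15.04
Term 1 = ε^1.25·(…)^4.75 = 1.23×10^-5; Term 2 = ν·Q^9.4·(…)^5.2 = 5.66×10^-5
D = 0.66·(1.23×10^-5 + 5.66×10^-5)^0.04 = 0.4499 m = 450 mm
Check: V = 2.35 m/s, Re = 2.39×10^6, f = 0.01070, h_f = 8.19 m ≈ 8.27 m ✓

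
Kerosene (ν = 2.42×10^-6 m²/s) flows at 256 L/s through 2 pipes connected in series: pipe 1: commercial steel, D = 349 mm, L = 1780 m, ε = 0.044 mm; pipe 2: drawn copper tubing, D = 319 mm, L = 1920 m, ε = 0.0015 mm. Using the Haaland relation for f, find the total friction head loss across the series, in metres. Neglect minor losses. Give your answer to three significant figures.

Pipe 1: V = 2.676 m/s, Re = 3.86×10^5, ε/D = 1.26×10^-4, f = 0.01498, h_1 = f(L/D)V²/2g = 27.88 m
Pipe 2: V = 3.203 m/s, Re = 4.22×10^5, ε/D = 4.70×10^-6, f = 0.01351, h_2 = f(L/D)V²/2g = 42.53 m
Series → Q common, losses add: H = Σh = 70.41 m

H ≈ 70.4 m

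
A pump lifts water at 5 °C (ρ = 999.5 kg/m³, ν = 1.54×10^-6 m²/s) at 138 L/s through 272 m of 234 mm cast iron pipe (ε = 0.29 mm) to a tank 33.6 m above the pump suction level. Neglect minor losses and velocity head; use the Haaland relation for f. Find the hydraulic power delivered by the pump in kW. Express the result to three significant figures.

V = 4Q/(πD²) = 3.209 m/s; Re = 4.88×10^5; ε/D = 0.00124; f = 0.02120
h_f = f(L/D)V²/2g = 12.94 m
Total head H = z + h_f = 33.6 + 12.94 = 46.54 m
P_hyd = ρgQH = 999.5·9.81·0.138·46.54 = 62.97 kW

P_hyd ≈ 63.0 kW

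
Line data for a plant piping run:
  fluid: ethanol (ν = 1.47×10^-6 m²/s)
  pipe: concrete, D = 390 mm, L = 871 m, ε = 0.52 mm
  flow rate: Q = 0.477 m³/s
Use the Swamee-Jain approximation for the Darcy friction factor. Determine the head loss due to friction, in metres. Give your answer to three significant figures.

h_f ≈ 38.8 m

V = 4Q/(πD²) = 4·0.477/(π·0.390²) = 3.993 m/s
Re = VD/ν = 3.993·0.390/1.47×10^-6 = 1.06×10^6 → turbulent
ε/D = 0.52/390 = 0.00133
Swamee-Jain: f = 0.02140
h_f = f(L/D)V²/(2g) = 0.02140·(871/0.390)·3.993²/(2·9.81) = 38.84 m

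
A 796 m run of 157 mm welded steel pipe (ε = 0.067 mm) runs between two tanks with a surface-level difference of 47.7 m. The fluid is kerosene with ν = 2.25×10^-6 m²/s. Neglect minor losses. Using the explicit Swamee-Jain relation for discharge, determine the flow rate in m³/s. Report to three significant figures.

Swamee-Jain (Type II): Q = -0.965·√(gD⁵h_f/L)·ln[ε/(3.7D) + √(3.17ν²L/(gD³h_f))]
√(gD⁵h_f/L) = √(9.81·0.157⁵·47.7/796) = 0.007488
ε/(3.7D) = 1.15×10^-4; √(3.17ν²L/(gD³h_f)) = 8.40×10^-5
Q = -0.965·0.007488·ln(1.993×10^-4) = 0.06157 m³/s
Check: V = 3.18 m/s, Re = 2.22×10^5, f = 0.01836, h_f = 48.0 m ≈ 47.7 m ✓

Q ≈ 0.0616 m³/s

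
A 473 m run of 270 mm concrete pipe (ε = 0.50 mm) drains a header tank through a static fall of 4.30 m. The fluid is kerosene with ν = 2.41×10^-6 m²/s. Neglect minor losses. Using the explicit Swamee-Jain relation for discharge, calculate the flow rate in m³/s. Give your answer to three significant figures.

Swamee-Jain (Type II): Q = -0.965·√(gD⁵h_f/L)·ln[ε/(3.7D) + √(3.17ν²L/(gD³h_f))]
√(gD⁵h_f/L) = √(9.81·0.270⁵·4.30/473) = 0.01131
ε/(3.7D) = 5.01×10^-4; √(3.17ν²L/(gD³h_f)) = 1.02×10^-4
Q = -0.965·0.01131·ln(6.029×10^-4) = 0.08093 m³/s
Check: V = 1.41 m/s, Re = 1.58×10^5, f = 0.02430, h_f = 4.34 m ≈ 4.30 m ✓

Q ≈ 0.0809 m³/s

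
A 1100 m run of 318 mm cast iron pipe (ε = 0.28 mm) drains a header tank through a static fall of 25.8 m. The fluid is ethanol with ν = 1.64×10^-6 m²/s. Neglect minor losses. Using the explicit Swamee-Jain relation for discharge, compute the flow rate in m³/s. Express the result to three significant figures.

Swamee-Jain (Type II): Q = -0.965·√(gD⁵h_f/L)·ln[ε/(3.7D) + √(3.17ν²L/(gD³h_f))]
√(gD⁵h_f/L) = √(9.81·0.318⁵·25.8/1100) = 0.02735
ε/(3.7D) = 2.38×10^-4; √(3.17ν²L/(gD³h_f)) = 3.39×10^-5
Q = -0.965·0.02735·ln(2.719×10^-4) = 0.2167 m³/s
Check: V = 2.73 m/s, Re = 5.29×10^5, f = 0.01978, h_f = 26.0 m ≈ 25.8 m ✓

Q ≈ 0.217 m³/s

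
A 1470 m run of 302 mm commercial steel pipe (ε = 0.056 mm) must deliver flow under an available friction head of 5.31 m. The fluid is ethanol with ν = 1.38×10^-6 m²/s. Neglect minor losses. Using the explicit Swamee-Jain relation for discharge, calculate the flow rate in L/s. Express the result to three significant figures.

Swamee-Jain (Type II): Q = -0.965·√(gD⁵h_f/L)·ln[ε/(3.7D) + √(3.17ν²L/(gD³h_f))]
√(gD⁵h_f/L) = √(9.81·0.302⁵·5.31/1470) = 0.009435
ε/(3.7D) = 5.01×10^-5; √(3.17ν²L/(gD³h_f)) = 7.86×10^-5
Q = -0.965·0.009435·ln(1.288×10^-4) = 0.08156 m³/s
Check: V = 1.14 m/s, Re = 2.49×10^5, f = 0.01655, h_f = 5.32 m ≈ 5.31 m ✓

Q ≈ 81.6 L/s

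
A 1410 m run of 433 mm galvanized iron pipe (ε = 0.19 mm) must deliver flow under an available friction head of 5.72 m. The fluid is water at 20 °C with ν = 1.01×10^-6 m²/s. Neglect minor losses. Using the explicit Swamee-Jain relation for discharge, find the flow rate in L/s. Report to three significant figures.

Q ≈ 209 L/s

Swamee-Jain (Type II): Q = -0.965·√(gD⁵h_f/L)·ln[ε/(3.7D) + √(3.17ν²L/(gD³h_f))]
√(gD⁵h_f/L) = √(9.81·0.433⁵·5.72/1410) = 0.02461
ε/(3.7D) = 1.19×10^-4; √(3.17ν²L/(gD³h_f)) = 3.16×10^-5
Q = -0.965·0.02461·ln(1.502×10^-4) = 0.2091 m³/s
Check: V = 1.42 m/s, Re = 6.09×10^5, f = 0.01721, h_f = 5.76 m ≈ 5.72 m ✓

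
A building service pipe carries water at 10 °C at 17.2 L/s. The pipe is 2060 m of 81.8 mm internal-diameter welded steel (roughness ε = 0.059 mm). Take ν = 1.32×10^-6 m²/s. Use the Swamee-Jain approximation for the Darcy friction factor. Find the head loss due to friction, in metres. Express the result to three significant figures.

V = 4Q/(πD²) = 4·0.0172/(π·0.0818²) = 3.273 m/s
Re = VD/ν = 3.273·0.0818/1.32×10^-6 = 2.03×10^5 → turbulent
ε/D = 0.059/81.8 = 7.21×10^-4
Swamee-Jain: f = 0.01999
h_f = f(L/D)V²/(2g) = 0.01999·(2060/0.0818)·3.273²/(2·9.81) = 274.9 m

h_f ≈ 275 m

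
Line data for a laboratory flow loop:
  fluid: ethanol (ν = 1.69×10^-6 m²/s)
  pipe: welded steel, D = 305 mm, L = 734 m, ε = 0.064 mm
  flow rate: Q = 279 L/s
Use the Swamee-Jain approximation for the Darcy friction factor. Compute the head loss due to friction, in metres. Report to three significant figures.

V = 4Q/(πD²) = 4·0.279/(π·0.305²) = 3.819 m/s
Re = VD/ν = 3.819·0.305/1.69×10^-6 = 6.89×10^5 → turbulent
ε/D = 0.064/305 = 2.10×10^-4
Swamee-Jain: f = 0.01522
h_f = f(L/D)V²/(2g) = 0.01522·(734/0.305)·3.819²/(2·9.81) = 27.23 m

h_f ≈ 27.2 m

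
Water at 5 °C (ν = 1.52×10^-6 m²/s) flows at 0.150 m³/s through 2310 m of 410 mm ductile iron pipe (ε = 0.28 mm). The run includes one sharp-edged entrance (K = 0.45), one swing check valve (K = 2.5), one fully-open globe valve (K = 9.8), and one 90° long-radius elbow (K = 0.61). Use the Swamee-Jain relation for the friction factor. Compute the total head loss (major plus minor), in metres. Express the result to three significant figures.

H_L ≈ 8.03 m

V = 4Q/(πD²) = 1.136 m/s; V²/2g = 0.06579 m
Re = 3.06×10^5, ε/D = 6.83×10^-4 → f = 0.01928 (Swamee-Jain)
Major: h_f = f(L/D)·V²/2g = 0.01928·5634·0.06579 = 7.148 m
Minor: ΣK = 13.4; h_m = ΣK·V²/2g = 0.8790 m
Total H_L = 7.148 + 0.8790 = 8.027 m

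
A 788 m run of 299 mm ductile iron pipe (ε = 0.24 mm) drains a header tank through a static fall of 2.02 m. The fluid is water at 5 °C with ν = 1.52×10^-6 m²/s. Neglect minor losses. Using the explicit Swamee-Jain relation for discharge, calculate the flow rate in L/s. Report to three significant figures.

Q ≈ 60.2 L/s

Swamee-Jain (Type II): Q = -0.965·√(gD⁵h_f/L)·ln[ε/(3.7D) + √(3.17ν²L/(gD³h_f))]
√(gD⁵h_f/L) = √(9.81·0.299⁵·2.02/788) = 0.007752
ε/(3.7D) = 2.17×10^-4; √(3.17ν²L/(gD³h_f)) = 1.04×10^-4
Q = -0.965·0.007752·ln(3.213×10^-4) = 0.06017 m³/s
Check: V = 0.857 m/s, Re = 1.69×10^5, f = 0.02063, h_f = 2.04 m ≈ 2.02 m ✓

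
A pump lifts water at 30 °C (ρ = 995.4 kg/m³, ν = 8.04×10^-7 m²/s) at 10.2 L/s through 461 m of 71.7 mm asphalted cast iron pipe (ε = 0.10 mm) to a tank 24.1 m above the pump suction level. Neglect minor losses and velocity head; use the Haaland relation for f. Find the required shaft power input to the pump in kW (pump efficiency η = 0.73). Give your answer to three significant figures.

V = 4Q/(πD²) = 2.526 m/s; Re = 2.25×10^5; ε/D = 0.00139; f = 0.02226
h_f = f(L/D)V²/2g = 46.56 m
Total head H = z + h_f = 24.1 + 46.56 = 70.66 m
P_hyd = ρgQH = 995.4·9.81·0.0102·70.66 = 7.037 kW
P_shaft = P_hyd/η = 7.037/0.73 = 9.640 kW

P_shaft ≈ 9.64 kW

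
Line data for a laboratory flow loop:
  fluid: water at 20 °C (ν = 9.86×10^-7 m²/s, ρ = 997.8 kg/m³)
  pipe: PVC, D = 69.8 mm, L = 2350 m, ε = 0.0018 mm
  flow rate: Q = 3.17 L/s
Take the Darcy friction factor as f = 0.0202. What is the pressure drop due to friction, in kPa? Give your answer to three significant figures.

Δp ≈ 233 kPa

V = 4Q/(πD²) = 4·0.00317/(π·0.0698²) = 0.8284 m/s
h_f = f(L/D)V²/(2g) = 0.02020·(2350/0.0698)·0.8284²/(2·9.81) = 23.79 m
Δp = ρg·h_f = 997.8·9.81·23.79 = 232.9 kPa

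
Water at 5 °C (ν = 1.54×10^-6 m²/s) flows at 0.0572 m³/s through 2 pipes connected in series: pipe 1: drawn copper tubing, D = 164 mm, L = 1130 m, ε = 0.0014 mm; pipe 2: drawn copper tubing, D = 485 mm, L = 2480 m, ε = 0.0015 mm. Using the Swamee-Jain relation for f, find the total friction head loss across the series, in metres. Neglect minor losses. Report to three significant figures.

H ≈ 38.0 m

Pipe 1: V = 2.708 m/s, Re = 2.88×10^5, ε/D = 8.54×10^-6, f = 0.01458, h_1 = f(L/D)V²/2g = 37.54 m
Pipe 2: V = 0.3096 m/s, Re = 9.75×10^4, ε/D = 3.09×10^-6, f = 0.01798, h_2 = f(L/D)V²/2g = 0.4491 m
Series → Q common, losses add: H = Σh = 37.99 m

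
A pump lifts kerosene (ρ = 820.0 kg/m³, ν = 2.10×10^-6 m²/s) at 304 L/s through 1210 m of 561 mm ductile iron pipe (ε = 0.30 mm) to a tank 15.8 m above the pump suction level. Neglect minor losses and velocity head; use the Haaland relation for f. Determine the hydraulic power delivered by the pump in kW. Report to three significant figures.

V = 4Q/(πD²) = 1.230 m/s; Re = 3.29×10^5; ε/D = 5.35×10^-4; f = 0.01817
h_f = f(L/D)V²/2g = 3.022 m
Total head H = z + h_f = 15.8 + 3.022 = 18.82 m
P_hyd = ρgQH = 820.0·9.81·0.304·18.82 = 46.03 kW

P_hyd ≈ 46.0 kW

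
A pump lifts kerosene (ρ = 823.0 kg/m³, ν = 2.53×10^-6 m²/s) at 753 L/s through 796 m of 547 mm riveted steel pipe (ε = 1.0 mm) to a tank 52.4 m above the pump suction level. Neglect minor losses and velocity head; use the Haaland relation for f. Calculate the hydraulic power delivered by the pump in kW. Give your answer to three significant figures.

P_hyd ≈ 426 kW

V = 4Q/(πD²) = 3.204 m/s; Re = 6.93×10^5; ε/D = 0.00183; f = 0.02317
h_f = f(L/D)V²/2g = 17.64 m
Total head H = z + h_f = 52.4 + 17.64 = 70.04 m
P_hyd = ρgQH = 823.0·9.81·0.753·70.04 = 425.8 kW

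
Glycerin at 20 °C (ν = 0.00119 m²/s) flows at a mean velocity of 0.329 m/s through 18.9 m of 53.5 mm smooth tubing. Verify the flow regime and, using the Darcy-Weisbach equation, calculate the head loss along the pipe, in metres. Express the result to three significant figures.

Re = VD/ν = 0.329·0.05350/0.00119 = 14.8 → laminar (Re < 2300)
f = 64/Re = 4.327
h_f = f(L/D)V²/(2g) = 4.327·(18.9/0.05350)·0.329²/(2·9.81) = 8.433 m

h_f ≈ 8.43 m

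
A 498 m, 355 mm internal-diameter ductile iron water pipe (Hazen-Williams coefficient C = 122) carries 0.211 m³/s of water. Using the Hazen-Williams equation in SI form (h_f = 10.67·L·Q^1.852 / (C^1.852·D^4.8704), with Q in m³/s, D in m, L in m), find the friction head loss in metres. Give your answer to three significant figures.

h_f = 10.67·498·0.211^1.852 / (122^1.852·0.355^4.8704) = 6.318 m

h_f ≈ 6.32 m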